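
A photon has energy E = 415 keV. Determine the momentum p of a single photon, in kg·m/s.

2.22 × 10^-22 kg·m/s

Use c = 2.99792458 × 10^8 m/s, 1 eV = 1.602176634 × 10^-19 J.
In SI units: E = 415 keV = 6.6490 × 10^-14 J.
For a photon p = E/c, so p = 2.218 × 10^-22 kg·m/s.
So p ≈ 2.22 × 10^-22 kg·m/s.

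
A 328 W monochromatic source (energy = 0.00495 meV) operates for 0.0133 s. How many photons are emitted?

5.50 × 10^24 photons

Total energy: E_total = P·t = 328 × 0.0133 = 4.362 J.
Per-photon energy: E = 7.931 × 10^-25 J.
N = E_total / E_photon = 5.50 × 10^24.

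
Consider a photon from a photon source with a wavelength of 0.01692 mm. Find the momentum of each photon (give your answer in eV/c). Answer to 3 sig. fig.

Convert to SI: λ = 0.01692 mm = 1.692 × 10^-5 m.
Apply p = h/λ: p = 3.916 × 10^-29 kg·m/s.
Converting to eV/c: p = 0.07328 eV/c ≈ 0.0733 eV/c.

0.0733 eV/c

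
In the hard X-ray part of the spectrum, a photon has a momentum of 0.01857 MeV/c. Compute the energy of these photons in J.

First convert: p = 0.01857 MeV/c = 9.9243 × 10^-24 kg·m/s.
The photon relation is E = pc, giving E = 2.975 × 10^-15 J.
So E ≈ 2.98 × 10^-15 J.

2.98 × 10^-15 J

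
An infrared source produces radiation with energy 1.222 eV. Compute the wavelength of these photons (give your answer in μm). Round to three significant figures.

1.01 μm

Use h = 6.62607015e-34 J·s, c = 2.99792458e8 m/s, 1 eV = 1.602176634e-19 J.
In SI units: E = 1.222 eV = 1.9579e-19 J.
For a photon λ = hc/E, so λ = 1.015e-6 m.
Converting to μm: λ = 1.015 μm ≈ 1.01 μm.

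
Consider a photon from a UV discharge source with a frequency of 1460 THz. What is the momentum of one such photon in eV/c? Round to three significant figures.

Take h = 6.62607015e-34 J·s, c = 2.99792458e8 m/s, 1 eV = 1.602176634e-19 J.
In SI units: f = 1460 THz = 1.46e15 Hz.
Apply p = hf/c: p = 3.227e-27 kg·m/s.
Converting to eV/c: p = 6.038 eV/c ≈ 6.04 eV/c.

6.04 eV/c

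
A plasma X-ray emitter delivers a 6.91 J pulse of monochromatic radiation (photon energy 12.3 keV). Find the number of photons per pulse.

Per-photon energy: E = 1.971 × 10^-15 J (from energy = 12.3 keV).
N = E_total / E_photon = 6.91 J / 1.971 × 10^-15 J = 3.51 × 10^15.

3.51 × 10^15 photons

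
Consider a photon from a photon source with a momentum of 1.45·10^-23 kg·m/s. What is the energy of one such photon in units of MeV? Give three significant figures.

0.0271 MeV

For a photon E = pc, so E = 4.347·10^-15 J.
Converting to MeV: E = 0.02713 MeV ≈ 0.0271 MeV.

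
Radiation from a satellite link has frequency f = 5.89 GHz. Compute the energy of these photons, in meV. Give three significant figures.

Take h = 6.62607015e-34 J·s, 1 eV = 1.602176634e-19 J.
First convert: f = 5.89 GHz = 5.89e9 Hz.
For a photon E = hf, so E = 3.903e-24 J.
Converting to meV: E = 0.02436 meV ≈ 0.0244 meV.

0.0244 meV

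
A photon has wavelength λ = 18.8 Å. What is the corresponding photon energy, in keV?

0.659 keV

Take h = 6.62607015e-34 J·s, c = 2.99792458e8 m/s, 1 eV = 1.602176634e-19 J.
First convert: λ = 18.8 Å = 1.88e-9 m.
For a photon E = hc/λ, so E = 1.057e-16 J.
Converting to keV: E = 0.6595 keV ≈ 0.659 keV.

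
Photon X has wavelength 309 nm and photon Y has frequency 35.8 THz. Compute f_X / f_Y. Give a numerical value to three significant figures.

f_X = 9.702e14 Hz (from wavelength = 309 nm, via f = c/λ).
f_Y = 3.580e13 Hz (from frequency = 35.8 THz, via f given directly).
Ratio = 9.702e14 / 3.580e13 = 27.1.

27.1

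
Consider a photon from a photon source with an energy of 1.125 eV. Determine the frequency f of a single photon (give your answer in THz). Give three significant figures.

Convert to SI: E = 1.125 eV = 1.8024e-19 J.
Since f = E/h for a photon, f = 2.720e14 Hz.
Converting to THz: f = 272.0 THz ≈ 272 THz.

272 THz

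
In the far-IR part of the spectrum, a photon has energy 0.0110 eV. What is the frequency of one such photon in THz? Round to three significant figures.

2.66 THz

Use h = 6.62607015e-34 J·s, 1 eV = 1.602176634e-19 J.
In SI units: E = 0.0110 eV = 1.7624e-21 J.
The photon relation is f = E/h, giving f = 2.660e12 Hz.
Converting to THz: f = 2.660 THz ≈ 2.66 THz.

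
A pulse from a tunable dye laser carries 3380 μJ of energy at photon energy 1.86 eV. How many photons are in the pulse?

1.13e16 photons

Per-photon energy: E = 2.980e-19 J (from energy = 1.86 eV).
N = E_total / E_photon = 0.00338 J / 2.980e-19 J = 1.13e16.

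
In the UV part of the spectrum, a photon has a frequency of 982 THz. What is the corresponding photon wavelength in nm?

305 nm

Use c = 2.99792458 × 10^8 m/s.
First convert: f = 982 THz = 9.82 × 10^14 Hz.
Since λ = c/f for a photon, λ = 3.053 × 10^-7 m.
Converting to nm: λ = 305.3 nm ≈ 305 nm.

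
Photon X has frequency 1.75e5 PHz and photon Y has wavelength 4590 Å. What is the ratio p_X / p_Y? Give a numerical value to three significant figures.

p_X = 3.868e-22 kg·m/s (from frequency = 1.75e5 PHz, via p = hf/c).
p_Y = 1.444e-27 kg·m/s (from wavelength = 4590 Å, via p = h/λ).
Ratio = 3.868e-22 / 1.444e-27 = 2.68e5.

2.68e5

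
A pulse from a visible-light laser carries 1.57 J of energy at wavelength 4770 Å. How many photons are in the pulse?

3.77 × 10^18 photons

Per-photon energy: E = 4.164 × 10^-19 J (from wavelength = 4770 Å).
N = E_total / E_photon = 1.57 J / 4.164 × 10^-19 J = 3.77 × 10^18.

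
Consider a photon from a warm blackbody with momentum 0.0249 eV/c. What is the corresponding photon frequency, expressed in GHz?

6020 GHz

In SI units: p = 0.0249 eV/c = 1.3307·10^-29 kg·m/s.
Since f = pc/h for a photon, f = 6.021·10^12 Hz.
Converting to GHz: f = 6021 GHz ≈ 6020 GHz.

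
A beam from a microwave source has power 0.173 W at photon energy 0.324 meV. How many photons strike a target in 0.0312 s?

Total energy: E_total = P·t = 0.173 × 0.0312 = 0.005398 J.
Per-photon energy: E = 5.191e-23 J.
N = E_total / E_photon = 1.04e20.

1.04e20 photons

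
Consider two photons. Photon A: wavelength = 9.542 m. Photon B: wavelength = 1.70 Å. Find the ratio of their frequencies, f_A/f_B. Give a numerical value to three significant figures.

1.78e-11

f_A = 3.142e7 Hz (from wavelength = 9.542 m, via f = c/λ).
f_B = 1.763e18 Hz (from wavelength = 1.70 Å, via f = c/λ).
Ratio = 3.142e7 / 1.763e18 = 1.78e-11.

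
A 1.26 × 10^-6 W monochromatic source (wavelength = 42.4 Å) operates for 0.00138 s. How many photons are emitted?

3.71 × 10^7 photons

Total energy: E_total = P·t = 1.26 × 10^-6 × 0.00138 = 1.739 × 10^-9 J.
Per-photon energy: E = 4.685 × 10^-17 J.
N = E_total / E_photon = 3.71 × 10^7.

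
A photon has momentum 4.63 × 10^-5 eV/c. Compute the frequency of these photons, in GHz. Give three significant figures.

Use h = 6.62607015 × 10^-34 J·s, c = 2.99792458 × 10^8 m/s, 1 eV = 1.602176634 × 10^-19 J.
Convert to SI: p = 4.63 × 10^-5 eV/c = 2.4744 × 10^-32 kg·m/s.
For a photon f = pc/h, so f = 1.120 × 10^10 Hz.
Converting to GHz: f = 11.20 GHz ≈ 11.2 GHz.

11.2 GHz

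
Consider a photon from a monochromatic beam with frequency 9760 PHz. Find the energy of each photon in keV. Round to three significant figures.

(h = 6.62607015 × 10^-34 J·s, 1 eV = 1.602176634 × 10^-19 J.)
In SI units: f = 9760 PHz = 9.76 × 10^18 Hz.
For a photon E = hf, so E = 6.467 × 10^-15 J.
Converting to keV: E = 40.36 keV ≈ 40.4 keV.

40.4 keV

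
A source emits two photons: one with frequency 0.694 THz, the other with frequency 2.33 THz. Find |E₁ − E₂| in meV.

6.77 meV

Using E = hf: E₁ = 4.598e-22 J, E₂ = 1.544e-21 J.
|ΔE| = |4.598e-22 − 1.544e-21| = 1.08e-21 J = 6.77 meV.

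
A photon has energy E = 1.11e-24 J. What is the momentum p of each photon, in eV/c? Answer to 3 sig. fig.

(c = 2.99792458e8 m/s, 1 eV = 1.602176634e-19 J.)
Since p = E/c for a photon, p = 3.703e-33 kg·m/s.
Converting to eV/c: p = 6.928e-6 eV/c ≈ 6.93e-6 eV/c.

6.93e-6 eV/c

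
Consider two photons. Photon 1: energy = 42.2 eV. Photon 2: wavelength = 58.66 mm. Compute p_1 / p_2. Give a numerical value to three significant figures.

p_1 = 2.255 × 10^-26 kg·m/s (from energy = 42.2 eV, via p = E/c).
p_2 = 1.130 × 10^-32 kg·m/s (from wavelength = 58.66 mm, via p = h/λ).
Ratio = 2.255 × 10^-26 / 1.130 × 10^-32 = 2.00 × 10^6.

2.00 × 10^6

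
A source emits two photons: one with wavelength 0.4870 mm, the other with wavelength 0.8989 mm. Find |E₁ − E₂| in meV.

Using E = hc/λ: E₁ = 4.0789e-22 J, E₂ = 2.2099e-22 J.
|ΔE| = |4.0789e-22 − 2.2099e-22| = 1.87e-22 J = 1.17 meV.

1.17 meV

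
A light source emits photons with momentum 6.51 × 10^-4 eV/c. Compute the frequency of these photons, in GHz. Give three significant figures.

First convert: p = 6.51 × 10^-4 eV/c = 3.4791 × 10^-31 kg·m/s.
The photon relation is f = pc/h, giving f = 1.574 × 10^11 Hz.
Converting to GHz: f = 157.4 GHz ≈ 157 GHz.

157 GHz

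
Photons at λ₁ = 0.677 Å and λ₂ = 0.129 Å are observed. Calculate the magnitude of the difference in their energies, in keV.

77.8 keV

Using E = hc/λ: E₁ = 2.934e-15 J, E₂ = 1.540e-14 J.
|ΔE| = |2.934e-15 − 1.540e-14| = 1.25e-14 J = 77.8 keV.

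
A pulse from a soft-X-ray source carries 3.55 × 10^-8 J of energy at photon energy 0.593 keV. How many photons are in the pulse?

3.74 × 10^8 photons

Per-photon energy: E = 9.501 × 10^-17 J (from energy = 0.593 keV).
N = E_total / E_photon = 3.55 × 10^-8 J / 9.501 × 10^-17 J = 3.74 × 10^8.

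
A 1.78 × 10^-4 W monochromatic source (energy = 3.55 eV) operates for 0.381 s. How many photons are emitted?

1.19 × 10^14 photons

Total energy: E_total = P·t = 1.78 × 10^-4 × 0.381 = 6.782 × 10^-5 J.
Per-photon energy: E = 5.688 × 10^-19 J.
N = E_total / E_photon = 1.19 × 10^14.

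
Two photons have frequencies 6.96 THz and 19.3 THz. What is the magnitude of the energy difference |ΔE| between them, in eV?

0.0510 eV

Using E = hf: E₁ = 4.612 × 10^-21 J, E₂ = 1.279 × 10^-20 J.
|ΔE| = |4.612 × 10^-21 − 1.279 × 10^-20| = 8.18 × 10^-21 J = 0.0510 eV.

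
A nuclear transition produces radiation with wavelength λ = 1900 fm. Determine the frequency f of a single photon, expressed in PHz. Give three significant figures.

First convert: λ = 1900 fm = 1.9e-12 m.
Since f = c/λ for a photon, f = 1.578e20 Hz.
Converting to PHz: f = 157800 PHz ≈ 1.58e5 PHz.

1.58e5 PHz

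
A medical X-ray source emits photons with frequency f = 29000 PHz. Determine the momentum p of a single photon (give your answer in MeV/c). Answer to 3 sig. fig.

0.120 MeV/c

Use h = 6.62607015 × 10^-34 J·s, c = 2.99792458 × 10^8 m/s, 1 eV = 1.602176634 × 10^-19 J.
Convert to SI: f = 29000 PHz = 2.90 × 10^19 Hz.
The photon relation is p = hf/c, giving p = 6.410 × 10^-23 kg·m/s.
Converting to MeV/c: p = 0.1199 MeV/c ≈ 0.120 MeV/c.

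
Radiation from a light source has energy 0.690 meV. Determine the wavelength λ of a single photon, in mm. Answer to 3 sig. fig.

First convert: E = 0.690 meV = 1.1055 × 10^-22 J.
The photon relation is λ = hc/E, giving λ = 0.001797 m.
Converting to mm: λ = 1.797 mm ≈ 1.80 mm.

1.80 mm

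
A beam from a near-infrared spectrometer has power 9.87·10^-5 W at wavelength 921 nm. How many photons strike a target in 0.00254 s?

Total energy: E_total = P·t = 9.87·10^-5 × 0.00254 = 2.507·10^-7 J.
Per-photon energy: E = 2.157·10^-19 J.
N = E_total / E_photon = 1.16·10^12.

1.16·10^12 photons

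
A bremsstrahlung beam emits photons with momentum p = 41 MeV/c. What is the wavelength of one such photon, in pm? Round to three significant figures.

First convert: p = 41 MeV/c = 2.1912 × 10^-20 kg·m/s.
For a photon λ = h/p, so λ = 3.024 × 10^-14 m.
Converting to pm: λ = 0.03024 pm ≈ 0.0302 pm.

0.0302 pm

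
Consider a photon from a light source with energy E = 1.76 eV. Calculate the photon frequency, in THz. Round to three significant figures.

Convert to SI: E = 1.76 eV = 2.8198e-19 J.
Apply f = E/h: f = 4.256e14 Hz.
Converting to THz: f = 425.6 THz ≈ 426 THz.

426 THz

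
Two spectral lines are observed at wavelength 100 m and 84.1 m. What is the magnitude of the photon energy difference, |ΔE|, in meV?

2.34e-6 meV

Using E = hc/λ: E₁ = 1.986e-27 J, E₂ = 2.362e-27 J.
|ΔE| = |1.986e-27 − 2.362e-27| = 3.76e-28 J = 2.34e-6 meV.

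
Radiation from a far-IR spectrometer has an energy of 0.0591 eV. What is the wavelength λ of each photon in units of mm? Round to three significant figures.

0.0210 mm

(h = 6.62607015·10^-34 J·s, c = 2.99792458·10^8 m/s, 1 eV = 1.602176634·10^-19 J.)
First convert: E = 0.0591 eV = 9.4689·10^-21 J.
Apply λ = hc/E: λ = 2.098·10^-5 m.
Converting to mm: λ = 0.02098 mm ≈ 0.0210 mm.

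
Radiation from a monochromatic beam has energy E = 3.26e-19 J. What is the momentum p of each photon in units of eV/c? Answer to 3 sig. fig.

Take c = 2.99792458e8 m/s, 1 eV = 1.602176634e-19 J.
Apply p = E/c: p = 1.087e-27 kg·m/s.
Converting to eV/c: p = 2.035 eV/c ≈ 2.03 eV/c.

2.03 eV/c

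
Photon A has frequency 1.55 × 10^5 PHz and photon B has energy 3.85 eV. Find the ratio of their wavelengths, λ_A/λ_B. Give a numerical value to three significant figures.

λ_A = 1.934 × 10^-12 m (from frequency = 1.55 × 10^5 PHz, via λ = c/f).
λ_B = 3.220 × 10^-7 m (from energy = 3.85 eV, via λ = hc/E).
Ratio = 1.934 × 10^-12 / 3.220 × 10^-7 = 6.01 × 10^-6.

6.01 × 10^-6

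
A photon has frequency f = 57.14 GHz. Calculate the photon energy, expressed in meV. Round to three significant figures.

0.236 meV

Take h = 6.62607015e-34 J·s, 1 eV = 1.602176634e-19 J.
Convert to SI: f = 57.14 GHz = 5.714e10 Hz.
The photon relation is E = hf, giving E = 3.786e-23 J.
Converting to meV: E = 0.2363 meV ≈ 0.236 meV.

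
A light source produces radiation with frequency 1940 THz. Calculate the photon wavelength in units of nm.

155 nm

Use c = 2.99792458e8 m/s.
In SI units: f = 1940 THz = 1.94e15 Hz.
For a photon λ = c/f, so λ = 1.545e-7 m.
Converting to nm: λ = 154.5 nm ≈ 155 nm.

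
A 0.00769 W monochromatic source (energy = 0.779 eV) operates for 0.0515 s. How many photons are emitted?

Total energy: E_total = P·t = 0.00769 × 0.0515 = 3.960·10^-4 J.
Per-photon energy: E = 1.248·10^-19 J.
N = E_total / E_photon = 3.17·10^15.

3.17·10^15 photons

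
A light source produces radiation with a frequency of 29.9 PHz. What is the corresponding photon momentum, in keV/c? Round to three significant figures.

Use h = 6.62607015·10^-34 J·s, c = 2.99792458·10^8 m/s, 1 eV = 1.602176634·10^-19 J.
Convert to SI: f = 29.9 PHz = 2.99·10^16 Hz.
The photon relation is p = hf/c, giving p = 6.609·10^-26 kg·m/s.
Converting to keV/c: p = 0.1237 keV/c ≈ 0.124 keV/c.

0.124 keV/c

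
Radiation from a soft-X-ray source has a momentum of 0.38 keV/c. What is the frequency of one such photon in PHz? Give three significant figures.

Use h = 6.62607015e-34 J·s, c = 2.99792458e8 m/s, 1 eV = 1.602176634e-19 J.
Convert to SI: p = 0.38 keV/c = 2.0308e-25 kg·m/s.
Since f = pc/h for a photon, f = 9.188e16 Hz.
Converting to PHz: f = 91.88 PHz ≈ 91.9 PHz.

91.9 PHz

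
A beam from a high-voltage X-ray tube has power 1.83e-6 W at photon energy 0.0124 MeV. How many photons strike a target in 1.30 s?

1.20e9 photons

Total energy: E_total = P·t = 1.83e-6 × 1.30 = 2.379e-6 J.
Per-photon energy: E = 1.987e-15 J.
N = E_total / E_photon = 1.20e9.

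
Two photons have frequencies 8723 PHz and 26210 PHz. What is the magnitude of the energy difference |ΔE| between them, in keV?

Using E = hf: E₁ = 5.7799e-15 J, E₂ = 1.7367e-14 J.
|ΔE| = |5.7799e-15 − 1.7367e-14| = 1.16e-14 J = 72.3 keV.

72.3 keV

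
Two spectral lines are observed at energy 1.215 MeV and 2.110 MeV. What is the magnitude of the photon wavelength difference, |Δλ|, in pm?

Using λ = hc/E: λ₁ = 1.0204e-12 m, λ₂ = 5.8760e-13 m.
|Δλ| = |1.0204e-12 − 5.8760e-13| = 4.33e-13 m = 0.433 pm.

0.433 pm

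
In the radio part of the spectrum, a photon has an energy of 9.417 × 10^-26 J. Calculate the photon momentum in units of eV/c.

The photon relation is p = E/c, giving p = 3.141 × 10^-34 kg·m/s.
Converting to eV/c: p = 5.878 × 10^-7 eV/c ≈ 5.88 × 10^-7 eV/c.

5.88 × 10^-7 eV/c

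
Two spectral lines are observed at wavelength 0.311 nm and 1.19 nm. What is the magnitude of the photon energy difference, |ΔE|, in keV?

2.94 keV

Using E = hc/λ: E₁ = 6.387·10^-16 J, E₂ = 1.669·10^-16 J.
|ΔE| = |6.387·10^-16 − 1.669·10^-16| = 4.72·10^-16 J = 2.94 keV.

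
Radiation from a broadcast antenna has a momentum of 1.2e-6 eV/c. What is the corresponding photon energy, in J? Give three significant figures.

Take c = 2.99792458e8 m/s, 1 eV = 1.602176634e-19 J.
First convert: p = 1.2e-6 eV/c = 6.4131e-34 kg·m/s.
Apply E = pc: E = 1.923e-25 J.
So E ≈ 1.92e-25 J.

1.92e-25 J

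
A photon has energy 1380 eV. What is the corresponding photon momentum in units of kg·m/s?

7.38e-25 kg·m/s

(c = 2.99792458e8 m/s, 1 eV = 1.602176634e-19 J.)
First convert: E = 1380 eV = 2.2110e-16 J.
Apply p = E/c: p = 7.375e-25 kg·m/s.
So p ≈ 7.38e-25 kg·m/s.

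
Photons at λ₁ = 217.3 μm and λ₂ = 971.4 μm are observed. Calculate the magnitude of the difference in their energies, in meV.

4.43 meV

Using E = hc/λ: E₁ = 9.1415 × 10^-22 J, E₂ = 2.0449 × 10^-22 J.
|ΔE| = |9.1415 × 10^-22 − 2.0449 × 10^-22| = 7.10 × 10^-22 J = 4.43 meV.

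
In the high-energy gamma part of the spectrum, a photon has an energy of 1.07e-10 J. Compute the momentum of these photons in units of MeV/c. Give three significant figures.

(c = 2.99792458e8 m/s, 1 eV = 1.602176634e-19 J.)
The photon relation is p = E/c, giving p = 3.569e-19 kg·m/s.
Converting to MeV/c: p = 667.8 MeV/c ≈ 668 MeV/c.

668 MeV/c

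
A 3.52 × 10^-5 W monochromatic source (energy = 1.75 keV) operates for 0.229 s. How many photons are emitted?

Total energy: E_total = P·t = 3.52 × 10^-5 × 0.229 = 8.061 × 10^-6 J.
Per-photon energy: E = 2.804 × 10^-16 J.
N = E_total / E_photon = 2.87 × 10^10.

2.87 × 10^10 photons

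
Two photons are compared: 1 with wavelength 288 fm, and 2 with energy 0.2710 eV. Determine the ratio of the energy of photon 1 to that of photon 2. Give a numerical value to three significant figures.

E_1 = 6.897·10^-13 J (from wavelength = 288 fm, via E = hc/λ).
E_2 = 4.342·10^-20 J (from energy = 0.2710 eV, via E given directly).
Ratio = 6.897·10^-13 / 4.342·10^-20 = 1.59·10^7.

1.59·10^7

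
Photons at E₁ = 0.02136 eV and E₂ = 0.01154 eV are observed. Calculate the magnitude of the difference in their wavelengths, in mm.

0.0494 mm

Using λ = hc/E: λ₁ = 5.8045·10^-5 m, λ₂ = 1.0744·10^-4 m.
|Δλ| = |5.8045·10^-5 − 1.0744·10^-4| = 4.94·10^-5 m = 0.0494 mm.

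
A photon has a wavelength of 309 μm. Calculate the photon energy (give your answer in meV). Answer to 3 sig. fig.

4.01 meV

First convert: λ = 309 μm = 3.09e-4 m.
Apply E = hc/λ: E = 6.429e-22 J.
Converting to meV: E = 4.012 meV ≈ 4.01 meV.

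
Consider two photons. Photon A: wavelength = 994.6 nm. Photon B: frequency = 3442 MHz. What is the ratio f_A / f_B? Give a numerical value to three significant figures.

8.76e4

f_A = 3.014e14 Hz (from wavelength = 994.6 nm, via f = c/λ).
f_B = 3.442e9 Hz (from frequency = 3442 MHz, via f given directly).
Ratio = 3.014e14 / 3.442e9 = 8.76e4.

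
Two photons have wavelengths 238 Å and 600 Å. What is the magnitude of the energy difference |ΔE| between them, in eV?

Using E = hc/λ: E₁ = 8.346e-18 J, E₂ = 3.311e-18 J.
|ΔE| = |8.346e-18 − 3.311e-18| = 5.04e-18 J = 31.4 eV.

31.4 eV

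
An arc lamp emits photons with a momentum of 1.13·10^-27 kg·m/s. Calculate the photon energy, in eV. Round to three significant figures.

2.11 eV

(c = 2.99792458·10^8 m/s, 1 eV = 1.602176634·10^-19 J.)
For a photon E = pc, so E = 3.388·10^-19 J.
Converting to eV: E = 2.114 eV ≈ 2.11 eV.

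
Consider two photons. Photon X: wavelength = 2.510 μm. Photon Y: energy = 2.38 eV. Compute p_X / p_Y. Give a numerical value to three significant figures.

0.208

p_X = 2.640·10^-28 kg·m/s (from wavelength = 2.510 μm, via p = h/λ).
p_Y = 1.272·10^-27 kg·m/s (from energy = 2.38 eV, via p = E/c).
Ratio = 2.640·10^-28 / 1.272·10^-27 = 0.208.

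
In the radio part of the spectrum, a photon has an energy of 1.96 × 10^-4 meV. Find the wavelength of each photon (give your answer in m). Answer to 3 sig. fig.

Use h = 6.62607015 × 10^-34 J·s, c = 2.99792458 × 10^8 m/s, 1 eV = 1.602176634 × 10^-19 J.
Convert to SI: E = 1.96 × 10^-4 meV = 3.1403 × 10^-26 J.
Apply λ = hc/E: λ = 6.326 m.
So λ ≈ 6.33 m.

6.33 m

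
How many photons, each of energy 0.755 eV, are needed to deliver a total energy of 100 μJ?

8.27e14 photons

Per-photon energy: E = 1.210e-19 J (from energy = 0.755 eV).
N = E_total / E_photon = 1.00e-4 J / 1.210e-19 J = 8.27e14.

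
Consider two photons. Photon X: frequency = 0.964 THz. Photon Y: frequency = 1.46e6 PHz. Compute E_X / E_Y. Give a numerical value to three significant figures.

E_X = 6.388e-22 J (from frequency = 0.964 THz, via E = hf).
E_Y = 9.674e-13 J (from frequency = 1.46e6 PHz, via E = hf).
Ratio = 6.388e-22 / 9.674e-13 = 6.60e-10.

6.60e-10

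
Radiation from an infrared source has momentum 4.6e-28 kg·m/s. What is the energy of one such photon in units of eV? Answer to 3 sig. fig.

0.861 eV

Apply E = pc: E = 1.379e-19 J.
Converting to eV: E = 0.8607 eV ≈ 0.861 eV.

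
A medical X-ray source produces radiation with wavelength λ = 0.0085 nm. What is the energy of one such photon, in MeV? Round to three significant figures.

Use h = 6.62607015e-34 J·s, c = 2.99792458e8 m/s, 1 eV = 1.602176634e-19 J.
First convert: λ = 0.0085 nm = 8.5e-12 m.
Since E = hc/λ for a photon, E = 2.337e-14 J.
Converting to MeV: E = 0.1459 MeV ≈ 0.146 MeV.

0.146 MeV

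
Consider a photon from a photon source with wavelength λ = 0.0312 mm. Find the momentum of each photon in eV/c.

Use h = 6.62607015 × 10^-34 J·s, c = 2.99792458 × 10^8 m/s, 1 eV = 1.602176634 × 10^-19 J.
Convert to SI: λ = 0.0312 mm = 3.12 × 10^-5 m.
Since p = h/λ for a photon, p = 2.124 × 10^-29 kg·m/s.
Converting to eV/c: p = 0.03974 eV/c ≈ 0.0397 eV/c.

0.0397 eV/c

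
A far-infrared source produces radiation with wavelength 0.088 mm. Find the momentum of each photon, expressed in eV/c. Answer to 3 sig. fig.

0.0141 eV/c

First convert: λ = 0.088 mm = 8.8 × 10^-5 m.
The photon relation is p = h/λ, giving p = 7.530 × 10^-30 kg·m/s.
Converting to eV/c: p = 0.01409 eV/c ≈ 0.0141 eV/c.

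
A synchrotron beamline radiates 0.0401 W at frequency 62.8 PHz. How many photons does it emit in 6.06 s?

5.84 × 10^15 photons

Total energy: E_total = P·t = 0.0401 × 6.06 = 0.2430 J.
Per-photon energy: E = 4.161 × 10^-17 J.
N = E_total / E_photon = 5.84 × 10^15.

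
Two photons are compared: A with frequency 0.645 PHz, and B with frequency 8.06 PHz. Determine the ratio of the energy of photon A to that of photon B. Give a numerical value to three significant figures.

E_A = 4.274e-19 J (from frequency = 0.645 PHz, via E = hf).
E_B = 5.341e-18 J (from frequency = 8.06 PHz, via E = hf).
Ratio = 4.274e-19 / 5.341e-18 = 0.0800.

0.0800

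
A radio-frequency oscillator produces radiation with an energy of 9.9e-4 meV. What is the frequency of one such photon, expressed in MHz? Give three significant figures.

239 MHz

First convert: E = 9.9e-4 meV = 1.5862e-25 J.
For a photon f = E/h, so f = 2.394e8 Hz.
Converting to MHz: f = 239.4 MHz ≈ 239 MHz.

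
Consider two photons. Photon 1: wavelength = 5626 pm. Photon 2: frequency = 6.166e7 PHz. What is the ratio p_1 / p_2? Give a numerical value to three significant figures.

p_1 = 1.178e-25 kg·m/s (from wavelength = 5626 pm, via p = h/λ).
p_2 = 1.363e-19 kg·m/s (from frequency = 6.166e7 PHz, via p = hf/c).
Ratio = 1.178e-25 / 1.363e-19 = 8.64e-7.

8.64e-7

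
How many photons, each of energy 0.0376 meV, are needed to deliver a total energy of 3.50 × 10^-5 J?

5.81 × 10^18 photons

Per-photon energy: E = 6.024 × 10^-24 J (from energy = 0.0376 meV).
N = E_total / E_photon = 3.50 × 10^-5 J / 6.024 × 10^-24 J = 5.81 × 10^18.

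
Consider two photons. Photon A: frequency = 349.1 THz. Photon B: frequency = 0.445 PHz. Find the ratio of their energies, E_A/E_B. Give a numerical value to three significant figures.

E_A = 2.313 × 10^-19 J (from frequency = 349.1 THz, via E = hf).
E_B = 2.949 × 10^-19 J (from frequency = 0.445 PHz, via E = hf).
Ratio = 2.313 × 10^-19 / 2.949 × 10^-19 = 0.784.

0.784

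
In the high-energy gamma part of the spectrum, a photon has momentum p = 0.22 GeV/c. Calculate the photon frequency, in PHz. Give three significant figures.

5.32e7 PHz

Use h = 6.62607015e-34 J·s, c = 2.99792458e8 m/s, 1 eV = 1.602176634e-19 J.
In SI units: p = 0.22 GeV/c = 1.1757e-19 kg·m/s.
For a photon f = pc/h, so f = 5.320e22 Hz.
Converting to PHz: f = 5.320e7 PHz ≈ 5.32e7 PHz.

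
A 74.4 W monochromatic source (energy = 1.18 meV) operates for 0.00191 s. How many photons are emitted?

7.52e20 photons

Total energy: E_total = P·t = 74.4 × 0.00191 = 0.1421 J.
Per-photon energy: E = 1.891e-22 J.
N = E_total / E_photon = 7.52e20.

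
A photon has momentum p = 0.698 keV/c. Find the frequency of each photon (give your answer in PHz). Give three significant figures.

(h = 6.62607015 × 10^-34 J·s, c = 2.99792458 × 10^8 m/s, 1 eV = 1.602176634 × 10^-19 J.)
First convert: p = 0.698 keV/c = 3.7303 × 10^-25 kg·m/s.
Apply f = pc/h: f = 1.688 × 10^17 Hz.
Converting to PHz: f = 168.8 PHz ≈ 169 PHz.

169 PHz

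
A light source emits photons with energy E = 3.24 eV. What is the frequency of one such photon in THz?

Use h = 6.62607015·10^-34 J·s, 1 eV = 1.602176634·10^-19 J.
First convert: E = 3.24 eV = 5.1911·10^-19 J.
For a photon f = E/h, so f = 7.834·10^14 Hz.
Converting to THz: f = 783.4 THz ≈ 783 THz.

783 THz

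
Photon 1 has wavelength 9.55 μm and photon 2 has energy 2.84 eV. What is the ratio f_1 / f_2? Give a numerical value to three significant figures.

f_1 = 3.139e13 Hz (from wavelength = 9.55 μm, via f = c/λ).
f_2 = 6.867e14 Hz (from energy = 2.84 eV, via f = E/h).
Ratio = 3.139e13 / 6.867e14 = 0.0457.

0.0457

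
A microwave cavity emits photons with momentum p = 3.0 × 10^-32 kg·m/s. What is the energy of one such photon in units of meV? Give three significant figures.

Take c = 2.99792458 × 10^8 m/s, 1 eV = 1.602176634 × 10^-19 J.
Since E = pc for a photon, E = 8.994 × 10^-24 J.
Converting to meV: E = 0.05613 meV ≈ 0.0561 meV.

0.0561 meV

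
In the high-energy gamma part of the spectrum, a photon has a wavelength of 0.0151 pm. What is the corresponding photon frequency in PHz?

In SI units: λ = 0.0151 pm = 1.51 × 10^-14 m.
Since f = c/λ for a photon, f = 1.985 × 10^22 Hz.
Converting to PHz: f = 1.985 × 10^7 PHz ≈ 1.99 × 10^7 PHz.

1.99 × 10^7 PHz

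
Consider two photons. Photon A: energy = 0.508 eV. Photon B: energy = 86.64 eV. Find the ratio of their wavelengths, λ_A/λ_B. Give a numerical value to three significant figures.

171

λ_A = 2.441·10^-6 m (from energy = 0.508 eV, via λ = hc/E).
λ_B = 1.431·10^-8 m (from energy = 86.64 eV, via λ = hc/E).
Ratio = 2.441·10^-6 / 1.431·10^-8 = 171.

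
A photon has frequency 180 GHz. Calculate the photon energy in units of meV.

Take h = 6.62607015 × 10^-34 J·s, 1 eV = 1.602176634 × 10^-19 J.
First convert: f = 180 GHz = 1.80 × 10^11 Hz.
For a photon E = hf, so E = 1.193 × 10^-22 J.
Converting to meV: E = 0.7444 meV ≈ 0.744 meV.

0.744 meV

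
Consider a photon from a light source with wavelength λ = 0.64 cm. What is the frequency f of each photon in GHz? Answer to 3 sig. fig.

In SI units: λ = 0.64 cm = 0.0064 m.
For a photon f = c/λ, so f = 4.684 × 10^10 Hz.
Converting to GHz: f = 46.84 GHz ≈ 46.8 GHz.

46.8 GHz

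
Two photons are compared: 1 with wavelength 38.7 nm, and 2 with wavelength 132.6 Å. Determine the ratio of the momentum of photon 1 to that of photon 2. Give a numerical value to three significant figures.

0.343

p_1 = 1.712·10^-26 kg·m/s (from wavelength = 38.7 nm, via p = h/λ).
p_2 = 4.997·10^-26 kg·m/s (from wavelength = 132.6 Å, via p = h/λ).
Ratio = 1.712·10^-26 / 4.997·10^-26 = 0.343.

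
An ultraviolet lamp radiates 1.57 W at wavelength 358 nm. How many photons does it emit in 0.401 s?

1.13e18 photons

Total energy: E_total = P·t = 1.57 × 0.401 = 0.6296 J.
Per-photon energy: E = 5.549e-19 J.
N = E_total / E_photon = 1.13e18.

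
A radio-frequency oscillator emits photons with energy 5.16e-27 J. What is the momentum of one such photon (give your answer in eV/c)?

Use c = 2.99792458e8 m/s, 1 eV = 1.602176634e-19 J.
Since p = E/c for a photon, p = 1.721e-35 kg·m/s.
Converting to eV/c: p = 3.221e-8 eV/c ≈ 3.22e-8 eV/c.

3.22e-8 eV/c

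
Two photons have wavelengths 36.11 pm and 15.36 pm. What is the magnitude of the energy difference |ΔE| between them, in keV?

Using E = hc/λ: E₁ = 5.5011 × 10^-15 J, E₂ = 1.2933 × 10^-14 J.
|ΔE| = |5.5011 × 10^-15 − 1.2933 × 10^-14| = 7.43 × 10^-15 J = 46.4 keV.

46.4 keV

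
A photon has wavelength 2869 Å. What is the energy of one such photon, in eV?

4.32 eV

Convert to SI: λ = 2869 Å = 2.869e-7 m.
Since E = hc/λ for a photon, E = 6.924e-19 J.
Converting to eV: E = 4.322 eV ≈ 4.32 eV.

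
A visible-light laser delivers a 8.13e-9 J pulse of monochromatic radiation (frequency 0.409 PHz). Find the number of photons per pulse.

Per-photon energy: E = 2.710e-19 J (from frequency = 0.409 PHz).
N = E_total / E_photon = 8.13e-9 J / 2.710e-19 J = 3.00e10.

3.00e10 photons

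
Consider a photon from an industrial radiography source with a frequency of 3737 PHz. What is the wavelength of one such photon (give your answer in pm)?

80.2 pm

Use c = 2.99792458e8 m/s.
First convert: f = 3737 PHz = 3.737e18 Hz.
Since λ = c/f for a photon, λ = 8.022e-11 m.
Converting to pm: λ = 80.22 pm ≈ 80.2 pm.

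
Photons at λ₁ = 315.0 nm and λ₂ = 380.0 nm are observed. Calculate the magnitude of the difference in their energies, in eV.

0.673 eV

Using E = hc/λ: E₁ = 6.3062 × 10^-19 J, E₂ = 5.2275 × 10^-19 J.
|ΔE| = |6.3062 × 10^-19 − 5.2275 × 10^-19| = 1.08 × 10^-19 J = 0.673 eV.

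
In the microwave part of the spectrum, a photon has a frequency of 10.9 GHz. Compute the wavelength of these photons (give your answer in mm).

27.5 mm

(c = 2.99792458·10^8 m/s.)
Convert to SI: f = 10.9 GHz = 1.09·10^10 Hz.
Since λ = c/f for a photon, λ = 0.02750 m.
Converting to mm: λ = 27.50 mm ≈ 27.5 mm.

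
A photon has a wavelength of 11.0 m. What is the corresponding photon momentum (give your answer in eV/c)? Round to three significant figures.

Take h = 6.62607015e-34 J·s, c = 2.99792458e8 m/s, 1 eV = 1.602176634e-19 J.
Since p = h/λ for a photon, p = 6.024e-35 kg·m/s.
Converting to eV/c: p = 1.127e-7 eV/c ≈ 1.13e-7 eV/c.

1.13e-7 eV/c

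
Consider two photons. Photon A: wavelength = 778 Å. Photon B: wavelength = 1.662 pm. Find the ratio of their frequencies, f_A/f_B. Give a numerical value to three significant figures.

f_A = 3.853e15 Hz (from wavelength = 778 Å, via f = c/λ).
f_B = 1.804e20 Hz (from wavelength = 1.662 pm, via f = c/λ).
Ratio = 3.853e15 / 1.804e20 = 2.14e-5.

2.14e-5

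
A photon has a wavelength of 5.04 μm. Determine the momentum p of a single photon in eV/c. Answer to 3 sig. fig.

(h = 6.62607015 × 10^-34 J·s, c = 2.99792458 × 10^8 m/s, 1 eV = 1.602176634 × 10^-19 J.)
First convert: λ = 5.04 μm = 5.04 × 10^-6 m.
For a photon p = h/λ, so p = 1.315 × 10^-28 kg·m/s.
Converting to eV/c: p = 0.2460 eV/c ≈ 0.246 eV/c.

0.246 eV/c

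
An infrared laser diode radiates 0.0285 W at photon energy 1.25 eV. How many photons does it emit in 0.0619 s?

Total energy: E_total = P·t = 0.0285 × 0.0619 = 0.001764 J.
Per-photon energy: E = 2.003e-19 J.
N = E_total / E_photon = 8.81e15.

8.81e15 photons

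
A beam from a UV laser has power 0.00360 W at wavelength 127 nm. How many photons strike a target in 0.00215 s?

Total energy: E_total = P·t = 0.00360 × 0.00215 = 7.740·10^-6 J.
Per-photon energy: E = 1.564·10^-18 J.
N = E_total / E_photon = 4.95·10^12.

4.95·10^12 photons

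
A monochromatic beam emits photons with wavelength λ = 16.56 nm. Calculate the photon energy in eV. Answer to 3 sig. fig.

74.9 eV

Use h = 6.62607015e-34 J·s, c = 2.99792458e8 m/s, 1 eV = 1.602176634e-19 J.
First convert: λ = 16.56 nm = 1.656e-8 m.
For a photon E = hc/λ, so E = 1.200e-17 J.
Converting to eV: E = 74.87 eV ≈ 74.9 eV.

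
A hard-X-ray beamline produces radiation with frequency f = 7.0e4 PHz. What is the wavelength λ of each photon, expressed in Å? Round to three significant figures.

In SI units: f = 7.0e4 PHz = 7.0e19 Hz.
The photon relation is λ = c/f, giving λ = 4.283e-12 m.
Converting to Å: λ = 0.04283 Å ≈ 0.0428 Å.

0.0428 Å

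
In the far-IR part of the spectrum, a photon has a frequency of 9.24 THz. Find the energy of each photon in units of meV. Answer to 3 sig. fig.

38.2 meV

In SI units: f = 9.24 THz = 9.24 × 10^12 Hz.
Since E = hf for a photon, E = 6.122 × 10^-21 J.
Converting to meV: E = 38.21 meV ≈ 38.2 meV.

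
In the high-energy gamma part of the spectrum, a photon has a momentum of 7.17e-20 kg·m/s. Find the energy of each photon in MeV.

134 MeV

Use c = 2.99792458e8 m/s, 1 eV = 1.602176634e-19 J.
The photon relation is E = pc, giving E = 2.150e-11 J.
Converting to MeV: E = 134.2 MeV ≈ 134 MeV.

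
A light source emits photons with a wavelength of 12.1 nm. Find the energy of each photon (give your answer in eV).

102 eV

In SI units: λ = 12.1 nm = 1.21 × 10^-8 m.
Since E = hc/λ for a photon, E = 1.642 × 10^-17 J.
Converting to eV: E = 102.5 eV ≈ 102 eV.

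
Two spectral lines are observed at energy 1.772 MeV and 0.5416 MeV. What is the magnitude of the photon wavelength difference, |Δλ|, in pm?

Using λ = hc/E: λ₁ = 6.9969 × 10^-13 m, λ₂ = 2.2892 × 10^-12 m.
|Δλ| = |6.9969 × 10^-13 − 2.2892 × 10^-12| = 1.59 × 10^-12 m = 1.59 pm.

1.59 pm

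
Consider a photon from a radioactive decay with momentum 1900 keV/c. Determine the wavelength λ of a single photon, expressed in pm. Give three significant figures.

Use h = 6.62607015e-34 J·s, c = 2.99792458e8 m/s, 1 eV = 1.602176634e-19 J.
In SI units: p = 1900 keV/c = 1.0154e-21 kg·m/s.
Since λ = h/p for a photon, λ = 6.525e-13 m.
Converting to pm: λ = 0.6525 pm ≈ 0.653 pm.

0.653 pm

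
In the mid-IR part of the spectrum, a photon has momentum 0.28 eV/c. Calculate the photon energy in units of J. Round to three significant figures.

4.49e-20 J

Use c = 2.99792458e8 m/s, 1 eV = 1.602176634e-19 J.
In SI units: p = 0.28 eV/c = 1.4964e-28 kg·m/s.
Since E = pc for a photon, E = 4.486e-20 J.
So E ≈ 4.49e-20 J.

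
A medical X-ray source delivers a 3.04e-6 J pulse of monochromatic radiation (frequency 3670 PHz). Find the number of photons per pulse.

Per-photon energy: E = 2.432e-15 J (from frequency = 3670 PHz).
N = E_total / E_photon = 3.04e-6 J / 2.432e-15 J = 1.25e9.

1.25e9 photons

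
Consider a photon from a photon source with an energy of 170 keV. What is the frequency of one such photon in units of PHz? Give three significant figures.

4.11 × 10^4 PHz

First convert: E = 170 keV = 2.7237 × 10^-14 J.
Since f = E/h for a photon, f = 4.111 × 10^19 Hz.
Converting to PHz: f = 41110 PHz ≈ 4.11 × 10^4 PHz.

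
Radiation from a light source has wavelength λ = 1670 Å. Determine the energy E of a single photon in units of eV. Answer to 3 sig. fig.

(h = 6.62607015 × 10^-34 J·s, c = 2.99792458 × 10^8 m/s, 1 eV = 1.602176634 × 10^-19 J.)
First convert: λ = 1670 Å = 1.67 × 10^-7 m.
Apply E = hc/λ: E = 1.189 × 10^-18 J.
Converting to eV: E = 7.424 eV ≈ 7.42 eV.

7.42 eV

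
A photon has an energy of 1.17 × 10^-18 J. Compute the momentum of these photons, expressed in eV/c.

For a photon p = E/c, so p = 3.903 × 10^-27 kg·m/s.
Converting to eV/c: p = 7.303 eV/c ≈ 7.30 eV/c.

7.30 eV/c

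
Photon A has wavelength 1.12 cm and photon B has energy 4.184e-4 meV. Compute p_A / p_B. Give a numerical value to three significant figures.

265

p_A = 5.916e-32 kg·m/s (from wavelength = 1.12 cm, via p = h/λ).
p_B = 2.236e-34 kg·m/s (from energy = 4.184e-4 meV, via p = E/c).
Ratio = 5.916e-32 / 2.236e-34 = 265.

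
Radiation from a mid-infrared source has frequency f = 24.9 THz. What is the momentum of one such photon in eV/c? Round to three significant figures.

(h = 6.62607015e-34 J·s, c = 2.99792458e8 m/s, 1 eV = 1.602176634e-19 J.)
First convert: f = 24.9 THz = 2.49e13 Hz.
Apply p = hf/c: p = 5.503e-29 kg·m/s.
Converting to eV/c: p = 0.1030 eV/c ≈ 0.103 eV/c.

0.103 eV/c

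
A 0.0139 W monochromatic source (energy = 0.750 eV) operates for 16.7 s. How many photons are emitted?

1.93 × 10^18 photons

Total energy: E_total = P·t = 0.0139 × 16.7 = 0.2321 J.
Per-photon energy: E = 1.202 × 10^-19 J.
N = E_total / E_photon = 1.93 × 10^18.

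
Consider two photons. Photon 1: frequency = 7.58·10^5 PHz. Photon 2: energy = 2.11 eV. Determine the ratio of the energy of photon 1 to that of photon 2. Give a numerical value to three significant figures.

E_1 = 5.023·10^-13 J (from frequency = 7.58·10^5 PHz, via E = hf).
E_2 = 3.381·10^-19 J (from energy = 2.11 eV, via E given directly).
Ratio = 5.023·10^-13 / 3.381·10^-19 = 1.49·10^6.

1.49·10^6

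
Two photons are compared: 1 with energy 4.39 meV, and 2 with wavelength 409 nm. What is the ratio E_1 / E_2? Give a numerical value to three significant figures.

E_1 = 7.034e-22 J (from energy = 4.39 meV, via E given directly).
E_2 = 4.857e-19 J (from wavelength = 409 nm, via E = hc/λ).
Ratio = 7.034e-22 / 4.857e-19 = 1.45e-3.

1.45e-3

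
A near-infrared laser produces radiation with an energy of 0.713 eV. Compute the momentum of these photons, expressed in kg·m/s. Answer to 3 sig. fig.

Take c = 2.99792458e8 m/s, 1 eV = 1.602176634e-19 J.
Convert to SI: E = 0.713 eV = 1.1424e-19 J.
The photon relation is p = E/c, giving p = 3.810e-28 kg·m/s.
So p ≈ 3.81e-28 kg·m/s.

3.81e-28 kg·m/s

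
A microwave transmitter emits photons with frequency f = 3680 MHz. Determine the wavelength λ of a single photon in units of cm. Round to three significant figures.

8.15 cm

First convert: f = 3680 MHz = 3.68e9 Hz.
The photon relation is λ = c/f, giving λ = 0.08147 m.
Converting to cm: λ = 8.147 cm ≈ 8.15 cm.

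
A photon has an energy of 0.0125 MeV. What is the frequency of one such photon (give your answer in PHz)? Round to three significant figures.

Convert to SI: E = 0.0125 MeV = 2.0027 × 10^-15 J.
The photon relation is f = E/h, giving f = 3.022 × 10^18 Hz.
Converting to PHz: f = 3022 PHz ≈ 3020 PHz.

3020 PHz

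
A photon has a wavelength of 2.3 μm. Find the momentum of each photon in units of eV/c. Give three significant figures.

Take h = 6.62607015 × 10^-34 J·s, c = 2.99792458 × 10^8 m/s, 1 eV = 1.602176634 × 10^-19 J.
Convert to SI: λ = 2.3 μm = 2.3 × 10^-6 m.
Apply p = h/λ: p = 2.881 × 10^-28 kg·m/s.
Converting to eV/c: p = 0.5391 eV/c ≈ 0.539 eV/c.

0.539 eV/c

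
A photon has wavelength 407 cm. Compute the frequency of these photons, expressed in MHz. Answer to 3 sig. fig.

73.7 MHz

First convert: λ = 407 cm = 4.07 m.
The photon relation is f = c/λ, giving f = 7.366 × 10^7 Hz.
Converting to MHz: f = 73.66 MHz ≈ 73.7 MHz.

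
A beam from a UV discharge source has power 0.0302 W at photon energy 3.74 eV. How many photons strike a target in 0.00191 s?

9.63·10^13 photons

Total energy: E_total = P·t = 0.0302 × 0.00191 = 5.768·10^-5 J.
Per-photon energy: E = 5.992·10^-19 J.
N = E_total / E_photon = 9.63·10^13.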